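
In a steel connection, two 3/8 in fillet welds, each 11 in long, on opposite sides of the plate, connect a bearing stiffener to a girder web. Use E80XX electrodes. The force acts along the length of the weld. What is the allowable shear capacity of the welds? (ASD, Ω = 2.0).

R_n/Ω ≈ 140 kips

E80XX → F_EXX = 80 ksi.
Effective throat t_e = 0.707 × 0.375 = 0.2651 in.
Total length L = 22 in; A_we = 0.2651 × 22 = 5.833 in².
F_nw = 0.6 F_EXX = 0.6 × 80 = 48 ksi.
R_n = 48 × 5.833 = 280 kips; R_n/Ω = 280/2.0 = 140 kips.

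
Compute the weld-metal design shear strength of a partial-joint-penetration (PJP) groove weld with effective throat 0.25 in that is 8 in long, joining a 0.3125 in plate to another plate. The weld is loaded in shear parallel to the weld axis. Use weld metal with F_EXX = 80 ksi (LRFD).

φR_n ≈ 72 kips

Effective throat (given) t_e = 0.25 in.
A_we = 0.25 × 8 = 2 in².
F_nw = 0.6 F_EXX = 48 ksi.
φR_n = 0.75 × 48 × 2 = 72 kips.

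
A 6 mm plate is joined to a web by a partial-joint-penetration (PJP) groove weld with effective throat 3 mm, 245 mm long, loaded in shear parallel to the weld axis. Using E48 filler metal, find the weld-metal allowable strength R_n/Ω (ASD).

E48XX → F_EXX = 480 MPa.
Effective throat (given) t_e = 3 mm.
A_we = 3 × 245 = 735 mm².
F_nw = 0.6 F_EXX = 288 MPa.
R_n/Ω = (288 × 735) / 2.0 × 10⁻³ = 105.8 kN.

R_n/Ω ≈ 106 kN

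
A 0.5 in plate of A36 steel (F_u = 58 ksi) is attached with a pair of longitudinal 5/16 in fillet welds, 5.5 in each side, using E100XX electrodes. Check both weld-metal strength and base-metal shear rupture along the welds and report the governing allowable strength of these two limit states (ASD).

E100XX → F_EXX = 100 ksi.
t_e = 0.707 × 0.3125 = 0.2209 in; L = 11 in.
Weld metal: R_n/Ω = (1/2.0) × 0.6 × 100 × 0.2209 × 11 = 72.91 kip.
Base metal (shear rupture): R_n/Ω = (1/2.0) × 0.6 × 58 × 0.5 × 11 = 95.7 kip.
Governing: weld metal.

R_n/Ω ≈ 72.9 kip (weld metal governs)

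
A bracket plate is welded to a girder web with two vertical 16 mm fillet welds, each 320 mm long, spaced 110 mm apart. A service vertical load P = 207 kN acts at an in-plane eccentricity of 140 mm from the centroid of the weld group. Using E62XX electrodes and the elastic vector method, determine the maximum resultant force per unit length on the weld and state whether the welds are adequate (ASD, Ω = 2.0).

E62XX → F_EXX = 620 MPa.
Total weld length L_w = 640 mm. Treat welds as unit-width lines.
Polar moment about centroid: J = 2[d³/12 + d(b/2)²] = 2[320³/12 + 320×55²] = 7397000 mm³.
Direct shear f_v = P/L_w = 207×10³ / 640 = 323.4 N/mm (vertical).
Torsion M = P·e = 207×10³ × 140 = 28980000 N·mm.
Critical point at (x, y) = (55, 160) from centroid. f_tx = M·y/J = 626.8 N/mm; f_ty = M·x/J = 215.5 N/mm.
Resultant f_max = √[f_tx² + (f_v + f_ty)²] = √[626.8² + (323.4 + 215.5)²] = 826.6 N/mm.
Capacity per unit length: r_n/Ω = (1/2.0) × 0.6 × 620 × (0.707 × 16) = 2104 N/mm.
826.6 ≤ 2104 → adequate.

f_max ≈ 827 N/mm; adequate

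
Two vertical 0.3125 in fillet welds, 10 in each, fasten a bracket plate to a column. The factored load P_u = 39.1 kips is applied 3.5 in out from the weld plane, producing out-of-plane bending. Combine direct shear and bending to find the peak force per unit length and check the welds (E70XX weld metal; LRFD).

f_max ≈ 4.55 kip/in; adequate

E70XX → F_EXX = 70 ksi.
L_w = 2 × 10 = 20 in; section modulus (unit throat) S = 2 × L²/6 = 33.33 in².
Direct shear f_v = P/L_w = 39.1/20 = 1.955 kip/in.
Moment M = P × e = 39.1 × 3.5 = 136.85 kip·in; bending f_b = M/S = 4.105 kip/in.
f_max = √(f_v² + f_b²) = √(1.955² + 4.105²) = 4.547 kip/in.
φr_n = 0.75 × 0.6 × 70 × (0.707 × 0.3125) = 6.96 kip/in → adequate.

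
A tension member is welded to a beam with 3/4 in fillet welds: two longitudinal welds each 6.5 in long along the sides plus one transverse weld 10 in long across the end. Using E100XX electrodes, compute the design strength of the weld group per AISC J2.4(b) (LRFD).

φR_n ≈ 622 kip

E100XX → F_EXX = 100 ksi.
t_e = 0.707 × 0.75 = 0.5302 in.
R_nwl = 0.6 × 100 × 0.5302 × 13 = 413.6 kip (longitudinal, 2 welds).
R_nwt = 0.6 × 100 × 0.5302 × 10 = 318.2 kip (transverse, base value).
(i) R_nwl + R_nwt = 731.7 kip; (ii) 0.85 R_nwl + 1.5 R_nwt = 828.8 kip.
R_n = max = 828.8 kip [governs: (ii)]; φR_n = 621.6 kip.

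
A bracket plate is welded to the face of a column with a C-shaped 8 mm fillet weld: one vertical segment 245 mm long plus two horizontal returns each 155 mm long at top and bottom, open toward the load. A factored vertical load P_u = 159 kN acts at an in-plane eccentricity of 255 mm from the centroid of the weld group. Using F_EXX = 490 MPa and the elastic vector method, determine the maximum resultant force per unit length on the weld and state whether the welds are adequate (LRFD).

Total weld length L_w = 555 mm. Treat welds as unit-width lines.
Centroid: x̄ = 2×155×77.5 / 555 = 43.29 mm from the vertical weld.
Polar moment about centroid: J = I_x + I_y = [245³/12 + 2×155×122.5²] + [245×43.29² + 2(155³/12 + 155×34.21²)] = 7320000 mm³.
Direct shear f_v = P/L_w = 159×10³ / 555 = 286.5 N/mm (vertical).
Torsion M = P·e = 159×10³ × 255 = 40545000 N·mm.
Critical point at (x, y) = (111.7, 122.5) from centroid. f_tx = M·y/J = 678.5 N/mm; f_ty = M·x/J = 618.8 N/mm.
Resultant f_max = √[f_tx² + (f_v + f_ty)²] = √[678.5² + (286.5 + 618.8)²] = 1131 N/mm.
Capacity per unit length: φr_n = 0.75 × 0.6 × 490 × (0.707 × 8) = 1247 N/mm.
1131 ≤ 1247 → adequate.

f_max ≈ 1130 N/mm; adequate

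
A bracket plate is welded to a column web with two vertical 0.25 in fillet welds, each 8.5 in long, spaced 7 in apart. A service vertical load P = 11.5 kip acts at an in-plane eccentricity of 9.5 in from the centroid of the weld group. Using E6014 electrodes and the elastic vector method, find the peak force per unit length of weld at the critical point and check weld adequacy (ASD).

E60XX → F_EXX = 60 ksi.
Total weld length L_w = 17 in. Treat welds as unit-width lines.
Polar moment about centroid: J = 2[d³/12 + d(b/2)²] = 2[8.5³/12 + 8.5×3.5²] = 310.6 in³.
Direct shear f_v = P/L_w = 11.5 / 17 = 0.6765 kip/in (vertical).
Torsion M = P·e = 11.5 × 9.5 = 109.25 kip·in.
Critical point at (x, y) = (3.5, 4.25) from centroid. f_tx = M·y/J = 1.495 kip/in; f_ty = M·x/J = 1.231 kip/in.
Resultant f_max = √[f_tx² + (f_v + f_ty)²] = √[1.495² + (0.6765 + 1.231)²] = 2.423 kip/in.
Capacity per unit length: r_n/Ω = (1/2.0) × 0.6 × 60 × (0.707 × 0.25) = 3.181 kip/in.
2.423 ≤ 3.181 → adequate.

f_max ≈ 2.42 kip/in; adequate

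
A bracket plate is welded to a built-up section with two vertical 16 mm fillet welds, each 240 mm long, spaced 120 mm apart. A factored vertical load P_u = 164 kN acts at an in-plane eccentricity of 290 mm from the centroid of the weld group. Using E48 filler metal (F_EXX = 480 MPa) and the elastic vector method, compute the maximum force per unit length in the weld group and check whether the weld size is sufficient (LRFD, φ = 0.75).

f_max ≈ 1760 N/mm; adequate

Total weld length L_w = 480 mm. Treat welds as unit-width lines.
Polar moment about centroid: J = 2[d³/12 + d(b/2)²] = 2[240³/12 + 240×60²] = 4032000 mm³.
Direct shear f_v = P/L_w = 164×10³ / 480 = 341.7 N/mm (vertical).
Torsion M = P·e = 164×10³ × 290 = 47560000 N·mm.
Critical point at (x, y) = (60, 120) from centroid. f_tx = M·y/J = 1415 N/mm; f_ty = M·x/J = 707.7 N/mm.
Resultant f_max = √[f_tx² + (f_v + f_ty)²] = √[1415² + (341.7 + 707.7)²] = 1762 N/mm.
Capacity per unit length: φr_n = 0.75 × 0.6 × 480 × (0.707 × 16) = 2443 N/mm.
1762 ≤ 2443 → adequate.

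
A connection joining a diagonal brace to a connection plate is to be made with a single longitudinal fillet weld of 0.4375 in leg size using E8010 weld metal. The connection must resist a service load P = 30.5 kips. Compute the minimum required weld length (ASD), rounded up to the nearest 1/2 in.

E80XX → F_EXX = 80 ksi.
Throat t_e = 0.707 × 0.4375 = 0.3093 in.
r_n/Ω = (0.6 × 80 × 0.3093) / 2.0 = 7.423 kip/in.
L_req = P / (r_n/Ω) = 30.5 / 7.423 = 4.109 in total.
Round up → use L = 4.5 in.

L = 4.5 in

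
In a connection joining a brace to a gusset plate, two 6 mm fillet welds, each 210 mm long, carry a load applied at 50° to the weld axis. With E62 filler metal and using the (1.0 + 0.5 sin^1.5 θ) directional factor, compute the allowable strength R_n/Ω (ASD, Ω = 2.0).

R_n/Ω ≈ 442 kN

E62XX → F_EXX = 620 MPa.
t_e = 0.707 × 6 = 4.242 mm; A_we = 4.242 × 420 = 1782 mm².
Directional factor: 1.0 + 0.5 sin^1.5(50°) = 1.335.
F_nw = 0.6 × 620 × 1.335 = 496.7 MPa.
R_n/Ω = (496.7 × 1782) / 2.0 × 10⁻³ = 442.5 kN.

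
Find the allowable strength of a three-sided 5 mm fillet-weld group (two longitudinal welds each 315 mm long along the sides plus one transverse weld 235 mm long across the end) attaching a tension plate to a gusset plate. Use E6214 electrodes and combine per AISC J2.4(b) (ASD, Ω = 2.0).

R_n/Ω ≈ 584 kN

E62XX → F_EXX = 620 MPa.
t_e = 0.707 × 5 = 3.535 mm.
R_nwl = 0.6 × 620 × 3.535 × 630 × 10⁻³ = 828.5 kN (longitudinal, 2 welds).
R_nwt = 0.6 × 620 × 3.535 × 235 × 10⁻³ = 309 kN (transverse, base value).
(i) R_nwl + R_nwt = 1137 kN; (ii) 0.85 R_nwl + 1.5 R_nwt = 1168 kN.
R_n = max = 1168 kN [governs: (ii)]; R_n/Ω = 583.9 kN.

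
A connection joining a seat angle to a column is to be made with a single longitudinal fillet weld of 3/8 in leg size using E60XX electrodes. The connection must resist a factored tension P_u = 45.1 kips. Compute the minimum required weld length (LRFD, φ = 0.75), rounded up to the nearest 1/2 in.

E60XX → F_EXX = 60 ksi.
Throat t_e = 0.707 × 0.375 = 0.2651 in.
φr_n = 0.75 × 0.6 × 60 × 0.2651 = 7.158 kips/in.
L_req = P_u / φr_n = 45.1 / 7.158 = 6.3 in total.
Round up → use L = 6.5 in.

L = 6.5 in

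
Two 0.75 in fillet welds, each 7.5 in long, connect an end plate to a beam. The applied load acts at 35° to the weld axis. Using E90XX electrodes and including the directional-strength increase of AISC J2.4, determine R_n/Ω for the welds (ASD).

E90XX → F_EXX = 90 ksi.
t_e = 0.707 × 0.75 = 0.5302 in; A_we = 0.5302 × 15 = 7.954 in².
Directional factor: 1.0 + 0.5 sin^1.5(35°) = 1.217.
F_nw = 0.6 × 90 × 1.217 = 65.73 ksi.
R_n/Ω = (65.73 × 7.954) / 2.0 = 261.4 kip.

R_n/Ω ≈ 261 kip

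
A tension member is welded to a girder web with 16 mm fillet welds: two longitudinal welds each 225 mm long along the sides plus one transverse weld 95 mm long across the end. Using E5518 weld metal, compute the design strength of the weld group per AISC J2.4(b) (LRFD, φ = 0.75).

E55XX → F_EXX = 550 MPa.
t_e = 0.707 × 16 = 11.31 mm.
R_nwl = 0.6 × 550 × 11.31 × 450 × 10⁻³ = 1680 kN (longitudinal, 2 welds).
R_nwt = 0.6 × 550 × 11.31 × 95 × 10⁻³ = 354.6 kN (transverse, base value).
(i) R_nwl + R_nwt = 2034 kN; (ii) 0.85 R_nwl + 1.5 R_nwt = 1960 kN.
R_n = max = 2034 kN [governs: (i)]; φR_n = 1526 kN.

φR_n ≈ 1530 kN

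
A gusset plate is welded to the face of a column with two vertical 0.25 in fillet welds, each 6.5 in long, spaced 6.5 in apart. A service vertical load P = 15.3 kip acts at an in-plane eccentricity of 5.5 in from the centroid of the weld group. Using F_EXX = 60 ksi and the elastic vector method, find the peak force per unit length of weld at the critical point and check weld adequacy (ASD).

f_max ≈ 3.06 kip/in; adequate

Total weld length L_w = 13 in. Treat welds as unit-width lines.
Polar moment about centroid: J = 2[d³/12 + d(b/2)²] = 2[6.5³/12 + 6.5×3.25²] = 183.1 in³.
Direct shear f_v = P/L_w = 15.3 / 13 = 1.177 kip/in (vertical).
Torsion M = P·e = 15.3 × 5.5 = 84.15 kip·in.
Critical point at (x, y) = (3.25, 3.25) from centroid. f_tx = M·y/J = 1.494 kip/in; f_ty = M·x/J = 1.494 kip/in.
Resultant f_max = √[f_tx² + (f_v + f_ty)²] = √[1.494² + (1.177 + 1.494)²] = 3.06 kip/in.
Capacity per unit length: r_n/Ω = (1/2.0) × 0.6 × 60 × (0.707 × 0.25) = 3.181 kip/in.
3.06 ≤ 3.181 → adequate.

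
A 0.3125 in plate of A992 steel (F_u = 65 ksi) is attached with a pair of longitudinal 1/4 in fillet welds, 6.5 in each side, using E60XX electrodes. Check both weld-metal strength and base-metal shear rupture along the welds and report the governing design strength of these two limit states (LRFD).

φR_n ≈ 62 kips (weld metal governs)

E60XX → F_EXX = 60 ksi.
t_e = 0.707 × 0.25 = 0.1767 in; L = 13 in.
Weld metal: φR_n = 0.75 × 0.6 × 60 × 0.1767 × 13 = 62.04 kips.
Base metal (shear rupture): φR_n = 0.75 × 0.6 × 65 × 0.3125 × 13 = 118.8 kips.
Governing: weld metal.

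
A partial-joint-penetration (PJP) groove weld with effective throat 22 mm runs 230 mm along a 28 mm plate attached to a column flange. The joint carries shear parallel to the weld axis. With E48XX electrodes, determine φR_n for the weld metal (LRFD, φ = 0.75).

φR_n ≈ 1090 kN

E48XX → F_EXX = 480 MPa.
Effective throat (given) t_e = 22 mm.
A_we = 22 × 230 = 5060 mm².
F_nw = 0.6 F_EXX = 288 MPa.
φR_n = 0.75 × 288 × 5060 × 10⁻³ = 1093 kN.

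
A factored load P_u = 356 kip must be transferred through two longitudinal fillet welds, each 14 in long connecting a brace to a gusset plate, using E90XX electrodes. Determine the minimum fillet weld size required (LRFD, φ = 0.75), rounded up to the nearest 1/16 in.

w = 1/2 in

E90XX → F_EXX = 90 ksi.
Total weld length L = 28 in.
Required throat t_e = P_u / (φ × 0.6 F_EXX × L) = 356 / (0.75 × 0.6 × 90 × 28) = 0.3139 in.
Required leg w = t_e / 0.707 = 0.444 in → use 1/2 in.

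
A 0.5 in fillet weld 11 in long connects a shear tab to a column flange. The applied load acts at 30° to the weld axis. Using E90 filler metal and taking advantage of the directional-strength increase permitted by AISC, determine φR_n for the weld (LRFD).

E90XX → F_EXX = 90 ksi.
t_e = 0.707 × 0.5 = 0.3535 in; A_we = 0.3535 × 11 = 3.888 in².
Directional factor: 1.0 + 0.5 sin^1.5(30°) = 1.177.
F_nw = 0.6 × 90 × 1.177 = 63.55 ksi.
φR_n = 0.75 × 63.55 × 3.888 = 185.3 kips.

φR_n ≈ 185 kips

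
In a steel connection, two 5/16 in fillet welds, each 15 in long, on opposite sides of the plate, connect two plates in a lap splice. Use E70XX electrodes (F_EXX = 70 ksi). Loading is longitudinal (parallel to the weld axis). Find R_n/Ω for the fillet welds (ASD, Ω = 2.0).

Effective throat t_e = 0.707 × 0.3125 = 0.2209 in.
Total length L = 30 in; A_we = 0.2209 × 30 = 6.628 in².
F_nw = 0.6 F_EXX = 0.6 × 70 = 42 ksi.
R_n = 42 × 6.628 = 278.4 kip; R_n/Ω = 278.4/2.0 = 139.2 kip.

R_n/Ω ≈ 139 kip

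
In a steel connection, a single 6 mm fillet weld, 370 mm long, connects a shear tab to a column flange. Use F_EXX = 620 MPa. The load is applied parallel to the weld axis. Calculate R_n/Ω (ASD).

R_n/Ω ≈ 292 kN

Effective throat t_e = 0.707 × 6 = 4.242 mm.
Total length L = 370 mm; A_we = 4.242 × 370 = 1570 mm².
F_nw = 0.6 F_EXX = 0.6 × 620 = 372 MPa.
R_n = 372 × 1570 × 10⁻³ = 583.9 kN; R_n/Ω = 583.9/2.0 = 291.9 kN.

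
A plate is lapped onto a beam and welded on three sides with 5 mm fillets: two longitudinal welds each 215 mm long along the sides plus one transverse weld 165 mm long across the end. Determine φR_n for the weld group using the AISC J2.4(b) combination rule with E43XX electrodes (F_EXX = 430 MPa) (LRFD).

t_e = 0.707 × 5 = 3.535 mm.
R_nwl = 0.6 × 430 × 3.535 × 430 × 10⁻³ = 392.2 kN (longitudinal, 2 welds).
R_nwt = 0.6 × 430 × 3.535 × 165 × 10⁻³ = 150.5 kN (transverse, base value).
(i) R_nwl + R_nwt = 542.7 kN; (ii) 0.85 R_nwl + 1.5 R_nwt = 559.1 kN.
R_n = max = 559.1 kN [governs: (ii)]; φR_n = 419.3 kN.

φR_n ≈ 419 kN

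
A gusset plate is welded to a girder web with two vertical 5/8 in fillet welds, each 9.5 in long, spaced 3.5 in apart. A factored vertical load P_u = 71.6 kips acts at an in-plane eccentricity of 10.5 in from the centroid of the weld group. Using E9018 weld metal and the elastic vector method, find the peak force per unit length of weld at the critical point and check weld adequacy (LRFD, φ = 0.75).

E90XX → F_EXX = 90 ksi.
Total weld length L_w = 19 in. Treat welds as unit-width lines.
Polar moment about centroid: J = 2[d³/12 + d(b/2)²] = 2[9.5³/12 + 9.5×1.75²] = 201.1 in³.
Direct shear f_v = P/L_w = 71.6 / 19 = 3.768 kip/in (vertical).
Torsion M = P·e = 71.6 × 10.5 = 751.8 kip·in.
Critical point at (x, y) = (1.75, 4.75) from centroid. f_tx = M·y/J = 17.76 kip/in; f_ty = M·x/J = 6.543 kip/in.
Resultant f_max = √[f_tx² + (f_v + f_ty)²] = √[17.76² + (3.768 + 6.543)²] = 20.54 kip/in.
Capacity per unit length: φr_n = 0.75 × 0.6 × 90 × (0.707 × 0.625) = 17.9 kip/in.
20.54 > 17.9 → NOT adequate.

f_max ≈ 20.5 kip/in; NOT adequate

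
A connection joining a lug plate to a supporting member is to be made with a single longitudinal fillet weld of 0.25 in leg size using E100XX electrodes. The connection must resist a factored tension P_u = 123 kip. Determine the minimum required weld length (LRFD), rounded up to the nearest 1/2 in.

E100XX → F_EXX = 100 ksi.
Throat t_e = 0.707 × 0.25 = 0.1767 in.
φr_n = 0.75 × 0.6 × 100 × 0.1767 = 7.954 kip/in.
L_req = P_u / φr_n = 123 / 7.954 = 15.46 in total.
Round up → use L = 15.5 in.

L = 15.5 in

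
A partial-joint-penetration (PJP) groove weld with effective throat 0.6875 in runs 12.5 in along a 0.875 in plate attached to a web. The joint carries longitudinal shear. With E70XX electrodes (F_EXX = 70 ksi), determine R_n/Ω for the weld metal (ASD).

R_n/Ω ≈ 180 kips

Effective throat (given) t_e = 0.6875 in.
A_we = 0.6875 × 12.5 = 8.594 in².
F_nw = 0.6 F_EXX = 42 ksi.
R_n/Ω = (42 × 8.594) / 2.0 = 180.5 kips.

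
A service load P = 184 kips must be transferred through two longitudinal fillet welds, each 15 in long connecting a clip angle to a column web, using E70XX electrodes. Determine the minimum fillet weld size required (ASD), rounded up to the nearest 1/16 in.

w = 7/16 in

E70XX → F_EXX = 70 ksi.
Total weld length L = 30 in.
Required throat t_e = P × Ω / (0.6 F_EXX × L) = 184 × 2.0 / (0.6 × 70 × 30) = 0.2921 in.
Required leg w = t_e / 0.707 = 0.4131 in → use 7/16 in.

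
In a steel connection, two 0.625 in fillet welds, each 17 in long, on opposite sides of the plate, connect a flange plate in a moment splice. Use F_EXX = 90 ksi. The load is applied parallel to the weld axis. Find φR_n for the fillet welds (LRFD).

Effective throat t_e = 0.707 × 0.625 = 0.4419 in.
Total length L = 34 in; A_we = 0.4419 × 34 = 15.02 in².
F_nw = 0.6 F_EXX = 0.6 × 90 = 54 ksi.
φR_n = 0.75 × 54 × 15.02 = 608.5 kip.

φR_n ≈ 608 kip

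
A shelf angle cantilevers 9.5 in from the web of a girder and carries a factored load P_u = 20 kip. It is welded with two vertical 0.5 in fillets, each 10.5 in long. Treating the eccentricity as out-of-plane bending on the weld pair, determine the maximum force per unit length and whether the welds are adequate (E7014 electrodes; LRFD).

f_max ≈ 5.26 kip/in; adequate

E70XX → F_EXX = 70 ksi.
L_w = 2 × 10.5 = 21 in; section modulus (unit throat) S = 2 × L²/6 = 36.75 in².
Direct shear f_v = P/L_w = 20/21 = 0.9524 kip/in.
Moment M = P × e = 20 × 9.5 = 190 kip·in; bending f_b = M/S = 5.17 kip/in.
f_max = √(f_v² + f_b²) = √(0.9524² + 5.17²) = 5.257 kip/in.
φr_n = 0.75 × 0.6 × 70 × (0.707 × 0.5) = 11.14 kip/in → adequate.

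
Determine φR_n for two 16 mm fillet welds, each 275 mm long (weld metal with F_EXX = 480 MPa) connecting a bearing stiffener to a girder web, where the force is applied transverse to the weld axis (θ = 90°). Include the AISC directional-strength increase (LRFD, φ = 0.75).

φR_n ≈ 2020 kN

t_e = 0.707 × 16 = 11.31 mm; A_we = 11.31 × 550 = 6222 mm².
Directional factor: 1.0 + 0.5 sin^1.5(90°) = 1.5.
F_nw = 0.6 × 480 × 1.5 = 432 MPa.
φR_n = 0.75 × 432 × 6222 × 10⁻³ = 2016 kN.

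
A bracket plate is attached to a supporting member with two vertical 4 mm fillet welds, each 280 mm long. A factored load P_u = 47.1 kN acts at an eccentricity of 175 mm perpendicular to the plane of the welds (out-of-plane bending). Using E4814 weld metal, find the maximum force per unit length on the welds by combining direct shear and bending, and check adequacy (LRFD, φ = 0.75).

f_max ≈ 326 N/mm; adequate

E48XX → F_EXX = 480 MPa.
L_w = 2 × 280 = 560 mm; section modulus (unit throat) S = 2 × L²/6 = 26130 mm².
Direct shear f_v = P/L_w = 47.1×10³/560 = 84.11 N/mm.
Moment M = P × e = 47.1×10³ × 175 = 8242500 N·mm; bending f_b = M/S = 315.4 N/mm.
f_max = √(f_v² + f_b²) = √(84.11² + 315.4²) = 326.4 N/mm.
φr_n = 0.75 × 0.6 × 480 × (0.707 × 4) = 610.8 N/mm → adequate.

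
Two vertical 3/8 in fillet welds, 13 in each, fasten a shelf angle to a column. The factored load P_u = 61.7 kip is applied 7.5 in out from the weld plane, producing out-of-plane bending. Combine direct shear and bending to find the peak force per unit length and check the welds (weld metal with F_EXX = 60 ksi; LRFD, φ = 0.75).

f_max ≈ 8.55 kip/in; NOT adequate

L_w = 2 × 13 = 26 in; section modulus (unit throat) S = 2 × L²/6 = 56.33 in².
Direct shear f_v = P/L_w = 61.7/26 = 2.373 kip/in.
Moment M = P × e = 61.7 × 7.5 = 462.75 kip·in; bending f_b = M/S = 8.214 kip/in.
f_max = √(f_v² + f_b²) = √(2.373² + 8.214²) = 8.55 kip/in.
φr_n = 0.75 × 0.6 × 60 × (0.707 × 0.375) = 7.158 kip/in → NOT adequate.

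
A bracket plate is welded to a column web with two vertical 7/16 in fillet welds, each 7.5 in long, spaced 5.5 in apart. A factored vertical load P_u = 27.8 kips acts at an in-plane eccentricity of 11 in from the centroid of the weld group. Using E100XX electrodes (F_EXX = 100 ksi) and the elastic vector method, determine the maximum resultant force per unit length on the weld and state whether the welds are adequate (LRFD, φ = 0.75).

f_max ≈ 8.96 kip/in; adequate

Total weld length L_w = 15 in. Treat welds as unit-width lines.
Polar moment about centroid: J = 2[d³/12 + d(b/2)²] = 2[7.5³/12 + 7.5×2.75²] = 183.8 in³.
Direct shear f_v = P/L_w = 27.8 / 15 = 1.853 kip/in (vertical).
Torsion M = P·e = 27.8 × 11 = 305.8 kip·in.
Critical point at (x, y) = (2.75, 3.75) from centroid. f_tx = M·y/J = 6.241 kip/in; f_ty = M·x/J = 4.577 kip/in.
Resultant f_max = √[f_tx² + (f_v + f_ty)²] = √[6.241² + (1.853 + 4.577)²] = 8.961 kip/in.
Capacity per unit length: φr_n = 0.75 × 0.6 × 100 × (0.707 × 0.4375) = 13.92 kip/in.
8.961 ≤ 13.92 → adequate.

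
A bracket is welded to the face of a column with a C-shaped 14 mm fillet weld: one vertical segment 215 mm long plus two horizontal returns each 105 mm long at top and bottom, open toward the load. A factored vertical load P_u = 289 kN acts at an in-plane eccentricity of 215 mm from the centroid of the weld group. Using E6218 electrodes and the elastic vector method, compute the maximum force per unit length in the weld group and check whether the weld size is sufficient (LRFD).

f_max ≈ 2680 N/mm; adequate

E62XX → F_EXX = 620 MPa.
Total weld length L_w = 425 mm. Treat welds as unit-width lines.
Centroid: x̄ = 2×105×52.5 / 425 = 25.94 mm from the vertical weld.
Polar moment about centroid: J = I_x + I_y = [215³/12 + 2×105×107.5²] + [215×25.94² + 2(105³/12 + 105×26.56²)] = 3741000 mm³.
Direct shear f_v = P/L_w = 289×10³ / 425 = 680 N/mm (vertical).
Torsion M = P·e = 289×10³ × 215 = 62135000 N·mm.
Critical point at (x, y) = (79.06, 107.5) from centroid. f_tx = M·y/J = 1786 N/mm; f_ty = M·x/J = 1313 N/mm.
Resultant f_max = √[f_tx² + (f_v + f_ty)²] = √[1786² + (680 + 1313)²] = 2676 N/mm.
Capacity per unit length: φr_n = 0.75 × 0.6 × 620 × (0.707 × 14) = 2762 N/mm.
2676 ≤ 2762 → adequate.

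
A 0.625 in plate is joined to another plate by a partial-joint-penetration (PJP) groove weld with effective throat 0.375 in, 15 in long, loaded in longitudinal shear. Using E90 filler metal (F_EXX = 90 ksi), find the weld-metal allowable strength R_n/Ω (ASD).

Effective throat (given) t_e = 0.375 in.
A_we = 0.375 × 15 = 5.625 in².
F_nw = 0.6 F_EXX = 54 ksi.
R_n/Ω = (54 × 5.625) / 2.0 = 151.9 kip.

R_n/Ω ≈ 152 kip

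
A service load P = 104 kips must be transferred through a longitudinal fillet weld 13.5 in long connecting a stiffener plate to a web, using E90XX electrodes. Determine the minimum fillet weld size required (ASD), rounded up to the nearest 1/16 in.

w = 7/16 in

E90XX → F_EXX = 90 ksi.
Total weld length L = 13.5 in.
Required throat t_e = P × Ω / (0.6 F_EXX × L) = 104 × 2.0 / (0.6 × 90 × 13.5) = 0.2853 in.
Required leg w = t_e / 0.707 = 0.4036 in → use 7/16 in.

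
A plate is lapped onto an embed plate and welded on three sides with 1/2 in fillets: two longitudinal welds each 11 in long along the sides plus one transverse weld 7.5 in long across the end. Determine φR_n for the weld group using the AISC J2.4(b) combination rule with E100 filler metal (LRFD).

E100XX → F_EXX = 100 ksi.
t_e = 0.707 × 0.5 = 0.3535 in.
R_nwl = 0.6 × 100 × 0.3535 × 22 = 466.6 kips (longitudinal, 2 welds).
R_nwt = 0.6 × 100 × 0.3535 × 7.5 = 159.1 kips (transverse, base value).
(i) R_nwl + R_nwt = 625.7 kips; (ii) 0.85 R_nwl + 1.5 R_nwt = 635.2 kips.
R_n = max = 635.2 kips [governs: (ii)]; φR_n = 476.4 kips.

φR_n ≈ 476 kips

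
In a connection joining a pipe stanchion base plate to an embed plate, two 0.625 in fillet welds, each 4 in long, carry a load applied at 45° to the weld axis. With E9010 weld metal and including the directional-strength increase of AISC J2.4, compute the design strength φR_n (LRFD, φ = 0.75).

φR_n ≈ 186 kips

E90XX → F_EXX = 90 ksi.
t_e = 0.707 × 0.625 = 0.4419 in; A_we = 0.4419 × 8 = 3.535 in².
Directional factor: 1.0 + 0.5 sin^1.5(45°) = 1.297.
F_nw = 0.6 × 90 × 1.297 = 70.05 ksi.
φR_n = 0.75 × 70.05 × 3.535 = 185.7 kips.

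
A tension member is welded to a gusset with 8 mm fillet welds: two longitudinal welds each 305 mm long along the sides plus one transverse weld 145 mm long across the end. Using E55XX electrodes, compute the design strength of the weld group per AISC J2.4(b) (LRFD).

φR_n ≈ 1060 kN

E55XX → F_EXX = 550 MPa.
t_e = 0.707 × 8 = 5.656 mm.
R_nwl = 0.6 × 550 × 5.656 × 610 × 10⁻³ = 1139 kN (longitudinal, 2 welds).
R_nwt = 0.6 × 550 × 5.656 × 145 × 10⁻³ = 270.6 kN (transverse, base value).
(i) R_nwl + R_nwt = 1409 kN; (ii) 0.85 R_nwl + 1.5 R_nwt = 1374 kN.
R_n = max = 1409 kN [governs: (i)]; φR_n = 1057 kN.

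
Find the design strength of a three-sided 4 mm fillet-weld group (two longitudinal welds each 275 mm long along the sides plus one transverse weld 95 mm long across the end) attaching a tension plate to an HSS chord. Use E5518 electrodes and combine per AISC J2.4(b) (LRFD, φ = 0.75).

E55XX → F_EXX = 550 MPa.
t_e = 0.707 × 4 = 2.828 mm.
R_nwl = 0.6 × 550 × 2.828 × 550 × 10⁻³ = 513.3 kN (longitudinal, 2 welds).
R_nwt = 0.6 × 550 × 2.828 × 95 × 10⁻³ = 88.66 kN (transverse, base value).
(i) R_nwl + R_nwt = 601.9 kN; (ii) 0.85 R_nwl + 1.5 R_nwt = 569.3 kN.
R_n = max = 601.9 kN [governs: (i)]; φR_n = 451.5 kN.

φR_n ≈ 451 kN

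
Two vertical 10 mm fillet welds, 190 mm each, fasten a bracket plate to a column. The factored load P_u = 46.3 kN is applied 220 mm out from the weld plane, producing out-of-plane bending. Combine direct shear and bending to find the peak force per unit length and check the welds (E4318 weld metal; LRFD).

E43XX → F_EXX = 430 MPa.
L_w = 2 × 190 = 380 mm; section modulus (unit throat) S = 2 × L²/6 = 12030 mm².
Direct shear f_v = P/L_w = 46.3×10³/380 = 121.8 N/mm.
Moment M = P × e = 46.3×10³ × 220 = 10186000 N·mm; bending f_b = M/S = 846.5 N/mm.
f_max = √(f_v² + f_b²) = √(121.8² + 846.5²) = 855.2 N/mm.
φr_n = 0.75 × 0.6 × 430 × (0.707 × 10) = 1368 N/mm → adequate.

f_max ≈ 855 N/mm; adequate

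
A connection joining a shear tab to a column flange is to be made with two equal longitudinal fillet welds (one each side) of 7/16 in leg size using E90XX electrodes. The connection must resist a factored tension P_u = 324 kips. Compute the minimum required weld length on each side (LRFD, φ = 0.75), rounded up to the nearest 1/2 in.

L = 13 in on each side

E90XX → F_EXX = 90 ksi.
Throat t_e = 0.707 × 0.4375 = 0.3093 in.
φr_n = 0.75 × 0.6 × 90 × 0.3093 = 12.53 kips/in.
L_req = P_u / φr_n = 324 / 12.53 = 25.86 in total.
Per side: 25.86 / 2 = 12.93 in.
Round up → use L = 13 in on each side.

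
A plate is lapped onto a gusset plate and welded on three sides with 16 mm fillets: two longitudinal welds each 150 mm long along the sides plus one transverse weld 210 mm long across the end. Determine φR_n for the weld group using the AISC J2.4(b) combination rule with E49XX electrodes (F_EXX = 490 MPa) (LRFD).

φR_n ≈ 1420 kN

t_e = 0.707 × 16 = 11.31 mm.
R_nwl = 0.6 × 490 × 11.31 × 300 × 10⁻³ = 997.7 kN (longitudinal, 2 welds).
R_nwt = 0.6 × 490 × 11.31 × 210 × 10⁻³ = 698.4 kN (transverse, base value).
(i) R_nwl + R_nwt = 1696 kN; (ii) 0.85 R_nwl + 1.5 R_nwt = 1896 kN.
R_n = max = 1896 kN [governs: (ii)]; φR_n = 1422 kN.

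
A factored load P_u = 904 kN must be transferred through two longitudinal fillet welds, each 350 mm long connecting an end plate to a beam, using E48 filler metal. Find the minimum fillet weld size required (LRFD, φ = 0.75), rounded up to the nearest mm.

E48XX → F_EXX = 480 MPa.
Total weld length L = 700 mm.
Required throat t_e = P_u / (φ × 0.6 F_EXX × L) = 904 / (0.75 × 0.6 × 480 × 700 × 10⁻³) = 5.979 mm.
Required leg w = t_e / 0.707 = 8.457 mm → use 9 mm.

w = 9 mm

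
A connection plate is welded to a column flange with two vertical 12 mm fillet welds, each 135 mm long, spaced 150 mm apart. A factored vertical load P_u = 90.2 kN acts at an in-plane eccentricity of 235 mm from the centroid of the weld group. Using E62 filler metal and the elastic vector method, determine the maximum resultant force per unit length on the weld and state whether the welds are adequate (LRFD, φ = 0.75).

E62XX → F_EXX = 620 MPa.
Total weld length L_w = 270 mm. Treat welds as unit-width lines.
Polar moment about centroid: J = 2[d³/12 + d(b/2)²] = 2[135³/12 + 135×75²] = 1929000 mm³.
Direct shear f_v = P/L_w = 90.2×10³ / 270 = 334.1 N/mm (vertical).
Torsion M = P·e = 90.2×10³ × 235 = 21197000 N·mm.
Critical point at (x, y) = (75, 67.5) from centroid. f_tx = M·y/J = 741.8 N/mm; f_ty = M·x/J = 824.2 N/mm.
Resultant f_max = √[f_tx² + (f_v + f_ty)²] = √[741.8² + (334.1 + 824.2)²] = 1375 N/mm.
Capacity per unit length: φr_n = 0.75 × 0.6 × 620 × (0.707 × 12) = 2367 N/mm.
1375 ≤ 2367 → adequate.

f_max ≈ 1380 N/mm; adequate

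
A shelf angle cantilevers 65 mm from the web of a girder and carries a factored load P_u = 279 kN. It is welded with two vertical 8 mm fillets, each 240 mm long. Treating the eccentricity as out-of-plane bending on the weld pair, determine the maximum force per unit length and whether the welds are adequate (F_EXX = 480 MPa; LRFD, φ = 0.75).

L_w = 2 × 240 = 480 mm; section modulus (unit throat) S = 2 × L²/6 = 19200 mm².
Direct shear f_v = P/L_w = 279×10³/480 = 581.2 N/mm.
Moment M = P × e = 279×10³ × 65 = 18135000 N·mm; bending f_b = M/S = 944.5 N/mm.
f_max = √(f_v² + f_b²) = √(581.2² + 944.5²) = 1109 N/mm.
φr_n = 0.75 × 0.6 × 480 × (0.707 × 8) = 1222 N/mm → adequate.

f_max ≈ 1110 N/mm; adequate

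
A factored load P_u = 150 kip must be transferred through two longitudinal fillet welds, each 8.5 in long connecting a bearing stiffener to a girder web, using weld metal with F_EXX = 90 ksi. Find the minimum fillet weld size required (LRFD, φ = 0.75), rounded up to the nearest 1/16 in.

Total weld length L = 17 in.
Required throat t_e = P_u / (φ × 0.6 F_EXX × L) = 150 / (0.75 × 0.6 × 90 × 17) = 0.2179 in.
Required leg w = t_e / 0.707 = 0.3082 in → use 5/16 in.

w = 5/16 in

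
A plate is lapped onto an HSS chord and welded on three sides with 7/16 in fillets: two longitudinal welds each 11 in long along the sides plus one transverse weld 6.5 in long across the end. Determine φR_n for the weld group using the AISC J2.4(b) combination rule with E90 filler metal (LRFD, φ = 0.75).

φR_n ≈ 357 kip

E90XX → F_EXX = 90 ksi.
t_e = 0.707 × 0.4375 = 0.3093 in.
R_nwl = 0.6 × 90 × 0.3093 × 22 = 367.5 kip (longitudinal, 2 welds).
R_nwt = 0.6 × 90 × 0.3093 × 6.5 = 108.6 kip (transverse, base value).
(i) R_nwl + R_nwt = 476 kip; (ii) 0.85 R_nwl + 1.5 R_nwt = 475.2 kip.
R_n = max = 476 kip [governs: (i)]; φR_n = 357 kip.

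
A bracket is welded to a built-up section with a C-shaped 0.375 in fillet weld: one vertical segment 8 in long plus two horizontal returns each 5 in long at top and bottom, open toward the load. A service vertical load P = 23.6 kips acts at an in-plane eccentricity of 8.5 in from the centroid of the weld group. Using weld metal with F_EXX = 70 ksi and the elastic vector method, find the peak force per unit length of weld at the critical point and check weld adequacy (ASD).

f_max ≈ 5.27 kip/in; adequate

Total weld length L_w = 18 in. Treat welds as unit-width lines.
Centroid: x̄ = 2×5×2.5 / 18 = 1.389 in from the vertical weld.
Polar moment about centroid: J = I_x + I_y = [8³/12 + 2×5×4²] + [8×1.389² + 2(5³/12 + 5×1.111²)] = 251.3 in³.
Direct shear f_v = P/L_w = 23.6 / 18 = 1.311 kip/in (vertical).
Torsion M = P·e = 23.6 × 8.5 = 200.6 kip·in.
Critical point at (x, y) = (3.611, 4) from centroid. f_tx = M·y/J = 3.193 kip/in; f_ty = M·x/J = 2.883 kip/in.
Resultant f_max = √[f_tx² + (f_v + f_ty)²] = √[3.193² + (1.311 + 2.883)²] = 5.271 kip/in.
Capacity per unit length: r_n/Ω = (1/2.0) × 0.6 × 70 × (0.707 × 0.375) = 5.568 kip/in.
5.271 ≤ 5.568 → adequate.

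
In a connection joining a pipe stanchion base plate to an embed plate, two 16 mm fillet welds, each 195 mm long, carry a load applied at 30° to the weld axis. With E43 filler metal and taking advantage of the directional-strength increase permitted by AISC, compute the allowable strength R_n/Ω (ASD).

E43XX → F_EXX = 430 MPa.
t_e = 0.707 × 16 = 11.31 mm; A_we = 11.31 × 390 = 4412 mm².
Directional factor: 1.0 + 0.5 sin^1.5(30°) = 1.177.
F_nw = 0.6 × 430 × 1.177 = 303.6 MPa.
R_n/Ω = (303.6 × 4412) / 2.0 × 10⁻³ = 669.7 kN.

R_n/Ω ≈ 670 kN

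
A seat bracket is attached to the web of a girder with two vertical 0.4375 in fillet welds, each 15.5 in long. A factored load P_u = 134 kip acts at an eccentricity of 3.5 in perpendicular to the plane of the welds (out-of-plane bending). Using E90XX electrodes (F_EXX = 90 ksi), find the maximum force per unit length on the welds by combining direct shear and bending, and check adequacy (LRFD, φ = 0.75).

f_max ≈ 7.28 kip/in; adequate

L_w = 2 × 15.5 = 31 in; section modulus (unit throat) S = 2 × L²/6 = 80.08 in².
Direct shear f_v = P/L_w = 134/31 = 4.323 kip/in.
Moment M = P × e = 134 × 3.5 = 469 kip·in; bending f_b = M/S = 5.856 kip/in.
f_max = √(f_v² + f_b²) = √(4.323² + 5.856²) = 7.279 kip/in.
φr_n = 0.75 × 0.6 × 90 × (0.707 × 0.4375) = 12.53 kip/in → adequate.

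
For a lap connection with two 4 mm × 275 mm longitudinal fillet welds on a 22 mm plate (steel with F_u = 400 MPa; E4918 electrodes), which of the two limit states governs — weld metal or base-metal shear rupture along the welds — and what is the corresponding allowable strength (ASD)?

E49XX → F_EXX = 490 MPa.
t_e = 0.707 × 4 = 2.828 mm; L = 550 mm.
Weld metal: R_n/Ω = (1/2.0) × 0.6 × 490 × 2.828 × 550 × 10⁻³ = 228.6 kN.
Base metal (shear rupture): R_n/Ω = (1/2.0) × 0.6 × 400 × 22 × 550 × 10⁻³ = 1452 kN.
Governing: weld metal.

R_n/Ω ≈ 229 kN (weld metal governs)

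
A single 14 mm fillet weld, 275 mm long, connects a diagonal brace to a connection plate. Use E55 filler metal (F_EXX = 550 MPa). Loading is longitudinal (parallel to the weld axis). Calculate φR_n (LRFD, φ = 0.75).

φR_n ≈ 674 kN

Effective throat t_e = 0.707 × 14 = 9.898 mm.
Total length L = 275 mm; A_we = 9.898 × 275 = 2722 mm².
F_nw = 0.6 F_EXX = 0.6 × 550 = 330 MPa.
φR_n = 0.75 × 330 × 2722 × 10⁻³ = 673.7 kN.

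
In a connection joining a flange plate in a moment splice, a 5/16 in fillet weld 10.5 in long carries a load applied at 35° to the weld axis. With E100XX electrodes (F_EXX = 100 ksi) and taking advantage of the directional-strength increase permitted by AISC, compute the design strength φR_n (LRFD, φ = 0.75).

φR_n ≈ 127 kips

t_e = 0.707 × 0.3125 = 0.2209 in; A_we = 0.2209 × 10.5 = 2.32 in².
Directional factor: 1.0 + 0.5 sin^1.5(35°) = 1.217.
F_nw = 0.6 × 100 × 1.217 = 73.03 ksi.
φR_n = 0.75 × 73.03 × 2.32 = 127.1 kips.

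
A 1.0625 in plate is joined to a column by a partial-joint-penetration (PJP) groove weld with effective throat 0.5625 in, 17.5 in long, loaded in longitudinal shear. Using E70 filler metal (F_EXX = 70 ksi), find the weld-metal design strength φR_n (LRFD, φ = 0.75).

φR_n ≈ 310 kip

Effective throat (given) t_e = 0.5625 in.
A_we = 0.5625 × 17.5 = 9.844 in².
F_nw = 0.6 F_EXX = 42 ksi.
φR_n = 0.75 × 42 × 9.844 = 310.1 kip.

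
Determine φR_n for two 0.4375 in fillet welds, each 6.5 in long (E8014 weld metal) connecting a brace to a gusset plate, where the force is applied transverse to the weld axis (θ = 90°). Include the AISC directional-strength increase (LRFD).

φR_n ≈ 217 kips

E80XX → F_EXX = 80 ksi.
t_e = 0.707 × 0.4375 = 0.3093 in; A_we = 0.3093 × 13 = 4.021 in².
Directional factor: 1.0 + 0.5 sin^1.5(90°) = 1.5.
F_nw = 0.6 × 80 × 1.5 = 72 ksi.
φR_n = 0.75 × 72 × 4.021 = 217.1 kips.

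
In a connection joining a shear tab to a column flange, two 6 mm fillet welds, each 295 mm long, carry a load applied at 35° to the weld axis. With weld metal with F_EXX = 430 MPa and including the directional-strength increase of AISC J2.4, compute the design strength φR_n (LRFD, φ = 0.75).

t_e = 0.707 × 6 = 4.242 mm; A_we = 4.242 × 590 = 2503 mm².
Directional factor: 1.0 + 0.5 sin^1.5(35°) = 1.217.
F_nw = 0.6 × 430 × 1.217 = 314 MPa.
φR_n = 0.75 × 314 × 2503 × 10⁻³ = 589.5 kN.

φR_n ≈ 589 kN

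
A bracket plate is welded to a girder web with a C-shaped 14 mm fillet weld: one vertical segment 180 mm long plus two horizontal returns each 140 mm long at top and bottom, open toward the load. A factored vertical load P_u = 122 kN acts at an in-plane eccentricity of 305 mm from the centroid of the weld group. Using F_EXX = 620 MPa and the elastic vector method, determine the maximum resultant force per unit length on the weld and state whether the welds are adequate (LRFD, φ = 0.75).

Total weld length L_w = 460 mm. Treat welds as unit-width lines.
Centroid: x̄ = 2×140×70 / 460 = 42.61 mm from the vertical weld.
Polar moment about centroid: J = I_x + I_y = [180³/12 + 2×140×90²] + [180×42.61² + 2(140³/12 + 140×27.39²)] = 3748000 mm³.
Direct shear f_v = P/L_w = 122×10³ / 460 = 265.2 N/mm (vertical).
Torsion M = P·e = 122×10³ × 305 = 37210000 N·mm.
Critical point at (x, y) = (97.39, 90) from centroid. f_tx = M·y/J = 893.5 N/mm; f_ty = M·x/J = 966.8 N/mm.
Resultant f_max = √[f_tx² + (f_v + f_ty)²] = √[893.5² + (265.2 + 966.8)²] = 1522 N/mm.
Capacity per unit length: φr_n = 0.75 × 0.6 × 620 × (0.707 × 14) = 2762 N/mm.
1522 ≤ 2762 → adequate.

f_max ≈ 1520 N/mm; adequate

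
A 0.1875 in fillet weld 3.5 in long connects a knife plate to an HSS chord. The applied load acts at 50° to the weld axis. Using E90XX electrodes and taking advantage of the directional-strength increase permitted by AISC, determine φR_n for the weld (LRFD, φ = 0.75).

E90XX → F_EXX = 90 ksi.
t_e = 0.707 × 0.1875 = 0.1326 in; A_we = 0.1326 × 3.5 = 0.464 in².
Directional factor: 1.0 + 0.5 sin^1.5(50°) = 1.335.
F_nw = 0.6 × 90 × 1.335 = 72.1 ksi.
φR_n = 0.75 × 72.1 × 0.464 = 25.09 kips.

φR_n ≈ 25.1 kips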